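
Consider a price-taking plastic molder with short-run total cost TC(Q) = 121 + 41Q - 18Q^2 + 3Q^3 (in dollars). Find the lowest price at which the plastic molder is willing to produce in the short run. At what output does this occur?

$14 per unit, at Q = 3

Short-run supply begins at min AVC. From VC = 41Q - 18Q^2 + 3Q^3, AVC = 41 - 18Q + 3Q^2.
dAVC/dQ = -18 + 6Q = 0 gives Q = 3. min AVC = 41 - 18·3 + 3·3^2 = 14.
For P < $14 the firm produces nothing.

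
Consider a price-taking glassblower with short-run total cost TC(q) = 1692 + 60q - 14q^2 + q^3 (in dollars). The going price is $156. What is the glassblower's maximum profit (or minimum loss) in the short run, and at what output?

Profit = -$252 at q = 12

AVC = 60 - 14q + q^2 has its minimum $11 at q = 7; price $156 clears that bar, so the firm operates.
With MC = 60 - 28q + 3q^2, P = MC on the upward-sloping part at q* = 12.
TR = 156·12 = 1872. TC = 1692 + 432 = 2124. Profit = 1872 − 2124 = -$252.
That loss of $252 beats the $1692 the firm would lose by shutting down; producing recovers $1440 of fixed cost.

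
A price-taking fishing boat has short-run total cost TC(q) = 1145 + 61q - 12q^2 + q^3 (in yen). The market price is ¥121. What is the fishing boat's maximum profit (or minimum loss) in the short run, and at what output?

Profit = -¥345 at q = 10

AVC = 61 - 12q + q^2; min AVC = ¥25 at q = 6. Since P = ¥121 ≥ min AVC, the firm produces.
With MC = 61 - 24q + 3q^2, P = MC on the upward-sloping part at q* = 10.
TR = 121·10 = 1210. TC = 1145 + 410 = 1555. Profit = 1210 − 1555 = -¥345.
That loss of ¥345 beats the ¥1145 the firm would lose by shutting down; producing recovers ¥800 of fixed cost.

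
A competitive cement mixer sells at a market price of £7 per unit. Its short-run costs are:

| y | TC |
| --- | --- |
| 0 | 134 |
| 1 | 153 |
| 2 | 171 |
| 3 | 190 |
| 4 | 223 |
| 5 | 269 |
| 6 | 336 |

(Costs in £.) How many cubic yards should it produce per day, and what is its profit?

Compute π = P·y − TC at each output: y=0: -134; y=1: -146; y=2: -157; y=3: -169; y=4: -195; y=5: -234; y=6: -294.
Profit is highest at y = 0. Equivalently, the lowest AVC in the table is 37/2 ≈ £18.50 at y = 2, and P = £7 falls below it — price never covers variable cost, so the firm shuts down and loses only its fixed cost.

y = 0 (shut down); profit = -£134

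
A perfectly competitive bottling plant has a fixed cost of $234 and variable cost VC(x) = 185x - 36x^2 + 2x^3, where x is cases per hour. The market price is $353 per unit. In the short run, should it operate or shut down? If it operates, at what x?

Variable cost is VC = 185x - 36x^2 + 2x^3, so AVC = VC/x = 185 - 36x + 2x^2 and MC = dTC/dx = 185 - 72x + 6x^2.
AVC is minimized where dAVC/dx = -36 + 4x = 0, at x = 9; min AVC = 185 - 36·9 + 2·9^2 = $23.
Because $353 ≥ $23, revenue can cover variable cost; the firm operates.
Set P = MC: 353 = 185 - 72x + 6x^2 → -168 - 72x + 6x^2 = 0. The roots are x = -2 and x = 14; the profit-maximizing output is on the rising part of MC, so x* = 14.
Check: AVC at x = 14 is $73 ≤ P, so revenue covers variable cost.
Profit = P·x − TC = 353·14 − 1256 = $3686.

Produce at x = 14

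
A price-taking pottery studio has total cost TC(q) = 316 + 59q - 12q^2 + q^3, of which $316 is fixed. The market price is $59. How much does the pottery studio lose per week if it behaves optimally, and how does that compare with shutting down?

AVC = 59 - 12q + q^2; min AVC = $23 at q = 6. Since P = $59 ≥ min AVC, the firm produces.
MC = 59 - 24q + 3q^2. Setting P = MC and taking the root on the rising branch gives q* = 8.
TR = 59·8 = 472. TC = 316 + 216 = 532. Profit = 472 − 532 = -$60.
That loss of $60 beats the $316 the firm would lose by shutting down; producing recovers $256 of fixed cost.

Profit = -$60 at q = 8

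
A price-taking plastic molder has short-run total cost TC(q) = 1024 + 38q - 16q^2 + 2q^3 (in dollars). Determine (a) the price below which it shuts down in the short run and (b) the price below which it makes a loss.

Shutdown price = $6; break-even price = $166

Shutdown price = min AVC. AVC = 38 - 16q + 2q^2, with vertex at q = 4 and minimum $6.
ATC = 1024/q + 38 - 16q + 2q^2. Setting dATC/dq = −1024/q^2 − 16 + 4q = 0 gives q = 8 (since 4·8^3 − 16·8^2 = 1024).
min ATC = 1024/8 + 38 − 16·8 + 2·8^2 = $166. That is the break-even price.
Between these two prices the firm operates at a loss; above $166 it earns a profit.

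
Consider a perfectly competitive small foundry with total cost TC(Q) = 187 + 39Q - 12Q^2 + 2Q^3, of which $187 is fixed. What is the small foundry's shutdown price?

The shutdown price is the minimum of AVC. VC = 39Q - 12Q^2 + 2Q^3, so AVC = 39 - 12Q + 2Q^2.
dAVC/dQ = -12 + 4Q = 0 gives Q = 3. min AVC = 39 - 12·3 + 2·3^2 = 21.
For P < $21 the firm produces nothing.

$21 per unit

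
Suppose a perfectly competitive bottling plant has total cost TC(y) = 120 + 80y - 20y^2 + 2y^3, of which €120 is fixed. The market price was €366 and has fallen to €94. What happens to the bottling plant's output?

Output falls from 11 to 7

AVC = 80 - 20y + 2y^2, minimized at y = 5 where min AVC = €30. MC = 80 - 40y + 6y^2.
At P = €366 ≥ min AVC, set P = MC on the rising branch: y = 11.
At P = €94 ≥ min AVC, set P = MC: y = 7. The firm stays open but cuts output.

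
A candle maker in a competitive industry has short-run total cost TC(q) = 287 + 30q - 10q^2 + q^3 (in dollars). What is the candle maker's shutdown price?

Short-run supply begins at min AVC. From VC = 30q - 10q^2 + q^3, AVC = 30 - 10q + q^2.
At the minimum of AVC, MC = AVC. MC = 30 - 20q + 3q^2; setting MC = AVC gives 2q^2 - 10q = 0, so q = 5. min AVC = 5.
So the shutdown price is $5.

$5 per unit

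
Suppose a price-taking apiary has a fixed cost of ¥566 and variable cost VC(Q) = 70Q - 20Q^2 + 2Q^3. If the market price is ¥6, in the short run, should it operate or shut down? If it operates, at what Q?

Shut down

From TC, MC = TC'(Q) = 70 - 40Q + 6Q^2 and AVC = VC/Q = 70 - 20Q + 2Q^2.
AVC is minimized where dAVC/dQ = -20 + 4Q = 0, at Q = 5; min AVC = 70 - 20·5 + 2·5^2 = ¥20.
Since P = ¥6 < min AVC = ¥20, price fails to cover variable cost at any output.
Best response: produce nothing and absorb the ¥566 fixed cost.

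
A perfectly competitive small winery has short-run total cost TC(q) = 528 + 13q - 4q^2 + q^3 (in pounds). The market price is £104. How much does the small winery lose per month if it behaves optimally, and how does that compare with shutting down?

AVC = 13 - 4q + q^2 has its minimum £9 at q = 2; price £104 clears that bar, so the firm operates.
With MC = 13 - 8q + 3q^2, P = MC on the upward-sloping part at q* = 7.
TR = 104·7 = 728. TC = 528 + 238 = 766. Profit = 728 − 766 = -£38.
By producing, the firm covers all variable cost plus £490 of fixed cost; shutting down would lose the full £528.

Profit = -£38 at q = 7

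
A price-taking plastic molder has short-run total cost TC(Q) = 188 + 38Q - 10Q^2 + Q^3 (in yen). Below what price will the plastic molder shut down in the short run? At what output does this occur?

¥13 per unit, at Q = 5

The firm shuts down when price falls below the minimum of average variable cost. AVC = VC/Q = 38 - 10Q + Q^2.
At the minimum of AVC, MC = AVC. MC = 38 - 20Q + 3Q^2; setting MC = AVC gives 2Q^2 - 10Q = 0, so Q = 5. min AVC = 13.
For P < ¥13 the firm produces nothing.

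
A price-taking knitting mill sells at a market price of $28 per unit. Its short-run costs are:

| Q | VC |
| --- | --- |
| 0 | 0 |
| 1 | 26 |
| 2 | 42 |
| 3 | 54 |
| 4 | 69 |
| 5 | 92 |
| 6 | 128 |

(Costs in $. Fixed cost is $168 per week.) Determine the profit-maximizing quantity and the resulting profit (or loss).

Compute π = P·Q − TC at each output: Q=0: -168; Q=1: -166; Q=2: -154; Q=3: -138; Q=4: -125; Q=5: -120; Q=6: -128.
Profit is maximized at Q = 5. AVC there is 92/5 = $18.40 ≤ P, so producing beats shutting down (which would give -$168).

Q = 5; profit = -$120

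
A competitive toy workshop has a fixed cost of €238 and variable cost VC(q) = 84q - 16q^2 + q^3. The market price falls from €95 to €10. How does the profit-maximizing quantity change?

MC = 84 - 32q + 3q^2; the shutdown threshold is min AVC = €20 (at q = 8).
At P = €95 ≥ min AVC, set P = MC on the rising branch: q = 11.
At P = €10 < min AVC = €20, price no longer covers variable cost at any output, so the firm shuts down: q = 0.

Output falls from 11 to 0 (the firm shuts down)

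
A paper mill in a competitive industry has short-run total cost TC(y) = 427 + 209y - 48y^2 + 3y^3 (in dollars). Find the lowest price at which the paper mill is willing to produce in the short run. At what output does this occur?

Short-run supply begins at min AVC. From VC = 209y - 48y^2 + 3y^3, AVC = 209 - 48y + 3y^2.
dAVC/dy = -48 + 6y = 0 gives y = 8. min AVC = 209 - 48·8 + 3·8^2 = 17.
The firm shuts down for any P below $17.

$17 per unit, at y = 8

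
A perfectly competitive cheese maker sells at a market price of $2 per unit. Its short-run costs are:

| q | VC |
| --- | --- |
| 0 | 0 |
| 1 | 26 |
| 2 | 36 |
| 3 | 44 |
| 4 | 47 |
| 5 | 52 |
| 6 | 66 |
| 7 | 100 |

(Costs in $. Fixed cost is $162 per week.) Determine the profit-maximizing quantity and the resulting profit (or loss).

q = 0 (shut down); profit = -$162

Profit at each row (π = 2q − TC): q=0: -162; q=1: -186; q=2: -194; q=3: -200; q=4: -201; q=5: -204; q=6: -216; q=7: -248.
Profit is highest at q = 0. Equivalently, the lowest AVC in the table is 52/5 ≈ $10.40 at q = 5, and P = $2 falls below it — price never covers variable cost, so the firm shuts down and loses only its fixed cost.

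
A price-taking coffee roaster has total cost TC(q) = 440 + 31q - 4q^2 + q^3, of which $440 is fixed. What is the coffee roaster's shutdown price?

$27 per unit

The firm shuts down when price falls below the minimum of average variable cost. AVC = VC/q = 31 - 4q + q^2.
dAVC/dq = -4 + 2q = 0 gives q = 2. min AVC = 31 - 4·2 + 2^2 = 27.
The firm shuts down for any P below $27.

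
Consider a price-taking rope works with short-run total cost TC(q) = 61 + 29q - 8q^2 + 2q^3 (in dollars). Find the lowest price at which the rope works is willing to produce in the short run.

Short-run supply begins at min AVC. From VC = 29q - 8q^2 + 2q^3, AVC = 29 - 8q + 2q^2.
At the minimum of AVC, MC = AVC. MC = 29 - 16q + 6q^2; setting MC = AVC gives 4q^2 - 8q = 0, so q = 2. min AVC = 21.
The firm shuts down for any P below $21.

$21 per unit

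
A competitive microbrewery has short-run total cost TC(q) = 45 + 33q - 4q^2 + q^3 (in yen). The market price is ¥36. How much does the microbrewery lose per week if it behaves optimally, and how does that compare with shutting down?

Profit = -¥27 at q = 3

AVC = 33 - 4q + q^2; min AVC = ¥29 at q = 2. Since P = ¥36 ≥ min AVC, the firm produces.
MC = 33 - 8q + 3q^2. Setting P = MC and taking the root on the rising branch gives q* = 3.
TR = 36·3 = 108. TC = 45 + 90 = 135. Profit = 108 − 135 = -¥27.
By producing, the firm covers all variable cost plus ¥18 of fixed cost; shutting down would lose the full ¥45.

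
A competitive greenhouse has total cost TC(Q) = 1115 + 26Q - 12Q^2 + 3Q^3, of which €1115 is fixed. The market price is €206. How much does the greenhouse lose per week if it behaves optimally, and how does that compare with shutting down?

AVC = 26 - 12Q + 3Q^2; min AVC = €14 at Q = 2. Since P = €206 ≥ min AVC, the firm produces.
With MC = 26 - 24Q + 9Q^2, P = MC on the upward-sloping part at Q* = 6.
TR = 206·6 = 1236. TC = 1115 + 372 = 1487. Profit = 1236 − 1487 = -€251.
Shutting down would mean losing the fixed cost of €1115, so operating at a loss of €251 is better by €864.

Profit = -€251 at Q = 6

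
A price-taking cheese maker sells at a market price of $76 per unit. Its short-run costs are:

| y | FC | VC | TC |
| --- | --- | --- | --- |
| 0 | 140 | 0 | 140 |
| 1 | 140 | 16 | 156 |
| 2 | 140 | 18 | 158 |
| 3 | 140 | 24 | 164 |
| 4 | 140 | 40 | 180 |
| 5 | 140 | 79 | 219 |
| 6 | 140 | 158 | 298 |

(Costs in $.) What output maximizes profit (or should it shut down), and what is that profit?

y = 5; profit = $161

Compute π = P·y − TC at each output: y=0: -140; y=1: -80; y=2: -6; y=3: 64; y=4: 124; y=5: 161; y=6: 158.
Profit is maximized at y = 5. AVC there is 79/5 = $15.80 ≤ P, so producing beats shutting down (which would give -$140).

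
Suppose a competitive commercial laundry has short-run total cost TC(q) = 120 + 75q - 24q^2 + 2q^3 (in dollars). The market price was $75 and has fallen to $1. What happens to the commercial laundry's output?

Output falls from 8 to 0 (the firm shuts down)

MC = 75 - 48q + 6q^2; the shutdown threshold is min AVC = $3 (at q = 6).
At P = $75 ≥ min AVC, set P = MC on the rising branch: q = 8.
At P = $1 < min AVC = $3, price no longer covers variable cost at any output, so the firm shuts down: q = 0.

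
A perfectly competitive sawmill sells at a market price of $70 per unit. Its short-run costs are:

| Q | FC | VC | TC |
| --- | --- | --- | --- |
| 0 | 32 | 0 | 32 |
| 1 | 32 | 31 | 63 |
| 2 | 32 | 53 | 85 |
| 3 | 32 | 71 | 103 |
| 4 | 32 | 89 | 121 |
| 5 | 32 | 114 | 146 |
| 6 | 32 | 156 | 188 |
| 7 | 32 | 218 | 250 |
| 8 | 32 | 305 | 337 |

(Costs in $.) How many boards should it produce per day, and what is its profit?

Tabulate TR − TC: Q=0: -32; Q=1: 7; Q=2: 55; Q=3: 107; Q=4: 159; Q=5: 204; Q=6: 232; Q=7: 240; Q=8: 223.
Profit is maximized at Q = 7. AVC there is 218/7 = $31.14 ≤ P, so producing beats shutting down (which would give -$32).

Q = 7; profit = $240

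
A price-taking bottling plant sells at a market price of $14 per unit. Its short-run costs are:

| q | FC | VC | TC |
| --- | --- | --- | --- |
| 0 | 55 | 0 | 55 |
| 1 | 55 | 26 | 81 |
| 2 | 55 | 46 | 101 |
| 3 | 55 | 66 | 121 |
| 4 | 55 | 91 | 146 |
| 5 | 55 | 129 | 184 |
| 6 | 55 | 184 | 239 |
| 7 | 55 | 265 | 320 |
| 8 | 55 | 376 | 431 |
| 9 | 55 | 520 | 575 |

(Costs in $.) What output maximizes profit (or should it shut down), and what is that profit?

Profit at each row (π = 14q − TC): q=0: -55; q=1: -67; q=2: -73; q=3: -79; q=4: -90; q=5: -114; q=6: -155; q=7: -222; q=8: -319; q=9: -449.
Profit is highest at q = 0. Equivalently, the lowest AVC in the table is 66/3 ≈ $22 at q = 3, and P = $14 falls below it — price never covers variable cost, so the firm shuts down and loses only its fixed cost.

q = 0 (shut down); profit = -$55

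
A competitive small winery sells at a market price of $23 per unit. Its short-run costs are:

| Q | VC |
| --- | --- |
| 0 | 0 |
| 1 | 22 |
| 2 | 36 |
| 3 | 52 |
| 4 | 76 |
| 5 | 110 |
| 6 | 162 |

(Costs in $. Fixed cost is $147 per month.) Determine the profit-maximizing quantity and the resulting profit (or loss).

Q = 3; profit = -$130

Profit at each row (π = 23Q − TC): Q=0: -147; Q=1: -146; Q=2: -137; Q=3: -130; Q=4: -131; Q=5: -142; Q=6: -171.
Profit is maximized at Q = 3. AVC there is 52/3 = $17.33 ≤ P, so producing beats shutting down (which would give -$147).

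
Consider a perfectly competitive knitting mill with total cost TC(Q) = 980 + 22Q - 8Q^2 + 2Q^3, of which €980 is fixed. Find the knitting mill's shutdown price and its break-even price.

AVC = 22 - 8Q + 2Q^2; minimized at Q = 2, giving min AVC = €14. That is the shutdown price.
ATC = 980/Q + 22 - 8Q + 2Q^2. Setting dATC/dQ = −980/Q^2 − 8 + 4Q = 0 gives Q = 7 (since 4·7^3 − 8·7^2 = 980).
min ATC = 980/7 + 22 − 8·7 + 2·7^2 = €204. That is the break-even price.
Between these two prices the firm operates at a loss; above €204 it earns a profit.

Shutdown price = €14; break-even price = €204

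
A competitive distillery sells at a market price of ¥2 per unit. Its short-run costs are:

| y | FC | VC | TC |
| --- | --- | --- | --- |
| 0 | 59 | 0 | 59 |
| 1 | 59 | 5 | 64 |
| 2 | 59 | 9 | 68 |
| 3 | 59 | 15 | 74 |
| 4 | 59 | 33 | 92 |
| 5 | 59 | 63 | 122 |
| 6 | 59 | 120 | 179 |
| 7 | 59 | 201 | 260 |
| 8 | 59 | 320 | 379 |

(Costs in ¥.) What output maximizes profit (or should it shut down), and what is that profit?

Profit at each row (π = 2y − TC): y=0: -59; y=1: -62; y=2: -64; y=3: -68; y=4: -84; y=5: -112; y=6: -167; y=7: -246; y=8: -363.
Profit is highest at y = 0. Equivalently, the lowest AVC in the table is 9/2 ≈ ¥4.50 at y = 2, and P = ¥2 falls below it — price never covers variable cost, so the firm shuts down and loses only its fixed cost.

y = 0 (shut down); profit = -¥59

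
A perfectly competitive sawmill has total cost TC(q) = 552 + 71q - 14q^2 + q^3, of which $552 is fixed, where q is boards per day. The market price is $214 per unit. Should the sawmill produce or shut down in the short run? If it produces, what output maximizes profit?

From TC, MC = TC'(q) = 71 - 28q + 3q^2 and AVC = VC/q = 71 - 14q + q^2.
The AVC parabola has its vertex at q = 14/2 = 7, where AVC = 71 - 14·7 + 7^2 = $22.
Since P = $214 ≥ min AVC = $22, price covers variable cost and the firm should produce.
Solving P = MC: -143 - 28q + 3q^2 = 0 ⇒ q = -11/3 or 13. On the upward-sloping branch, q* = 13.
Check: AVC at q = 13 is $58 ≤ P, so revenue covers variable cost.
Profit = P·q − TC = 214·13 − 1306 = $1476.

Produce at q = 13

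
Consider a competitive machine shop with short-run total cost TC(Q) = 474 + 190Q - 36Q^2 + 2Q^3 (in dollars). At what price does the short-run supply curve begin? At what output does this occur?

The shutdown price is the minimum of AVC. VC = 190Q - 36Q^2 + 2Q^3, so AVC = 190 - 36Q + 2Q^2.
At the minimum of AVC, MC = AVC. MC = 190 - 72Q + 6Q^2; setting MC = AVC gives 4Q^2 - 36Q = 0, so Q = 9. min AVC = 28.
The firm shuts down for any P below $28.

$28 per unit, at Q = 9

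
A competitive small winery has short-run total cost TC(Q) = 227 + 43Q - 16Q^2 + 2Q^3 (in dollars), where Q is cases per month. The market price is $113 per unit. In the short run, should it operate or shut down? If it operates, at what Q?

Produce at Q = 7

Strip out fixed cost: VC = 43Q - 16Q^2 + 2Q^3. Then AVC = 43 - 16Q + 2Q^2 and MC = 43 - 32Q + 6Q^2.
AVC is minimized where dAVC/dQ = -16 + 4Q = 0, at Q = 4; min AVC = 43 - 16·4 + 2·4^2 = $11.
Since P = $113 ≥ min AVC = $11, price covers variable cost and the firm should produce.
Solving P = MC: -70 - 32Q + 6Q^2 = 0 ⇒ Q = -5/3 or 7. On the upward-sloping branch, Q* = 7.
Check: AVC at Q = 7 is $29 ≤ P, so revenue covers variable cost.
Profit = P·Q − TC = 113·7 − 430 = $361.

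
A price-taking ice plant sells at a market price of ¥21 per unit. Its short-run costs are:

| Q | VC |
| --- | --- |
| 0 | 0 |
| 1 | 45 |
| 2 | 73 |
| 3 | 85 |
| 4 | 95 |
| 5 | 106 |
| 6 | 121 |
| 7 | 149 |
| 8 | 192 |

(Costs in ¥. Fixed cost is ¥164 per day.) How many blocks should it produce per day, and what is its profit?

Q = 6; profit = -¥159

Tabulate TR − TC: Q=0: -164; Q=1: -188; Q=2: -195; Q=3: -186; Q=4: -175; Q=5: -165; Q=6: -159; Q=7: -166; Q=8: -188.
Profit is maximized at Q = 6. AVC there is 121/6 = ¥20.17 ≤ P, so producing beats shutting down (which would give -¥164).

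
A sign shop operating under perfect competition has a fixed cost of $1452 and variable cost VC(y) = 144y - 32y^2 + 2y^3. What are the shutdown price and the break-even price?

AVC = 144 - 32y + 2y^2; minimized at y = 8, giving min AVC = $16. That is the shutdown price.
ATC = 1452/y + 144 - 32y + 2y^2. Setting dATC/dy = −1452/y^2 − 32 + 4y = 0 gives y = 11 (since 4·11^3 − 32·11^2 = 1452).
min ATC = 1452/11 + 144 − 32·11 + 2·11^2 = $166. That is the break-even price.
For $16 ≤ P < $166 the firm produces at a loss; below $16 it shuts down.

Shutdown price = $16; break-even price = $166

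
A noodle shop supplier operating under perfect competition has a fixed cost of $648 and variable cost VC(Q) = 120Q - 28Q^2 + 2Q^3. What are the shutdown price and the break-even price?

Shutdown price = $22; break-even price = $102

AVC = 120 - 28Q + 2Q^2; minimized at Q = 7, giving min AVC = $22. That is the shutdown price.
ATC = 648/Q + 120 - 28Q + 2Q^2. Setting dATC/dQ = −648/Q^2 − 28 + 4Q = 0 gives Q = 9 (since 4·9^3 − 28·9^2 = 648).
min ATC = 648/9 + 120 − 28·9 + 2·9^2 = $102. That is the break-even price.
Between these two prices the firm operates at a loss; above $102 it earns a profit.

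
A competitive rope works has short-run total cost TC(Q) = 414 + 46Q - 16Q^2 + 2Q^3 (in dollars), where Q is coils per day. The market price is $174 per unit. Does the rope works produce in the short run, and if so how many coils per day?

Variable cost is VC = 46Q - 16Q^2 + 2Q^3, so AVC = VC/Q = 46 - 16Q + 2Q^2 and MC = dTC/dQ = 46 - 32Q + 6Q^2.
AVC is minimized where dAVC/dQ = -16 + 4Q = 0, at Q = 4; min AVC = 46 - 16·4 + 2·4^2 = $14.
Because $174 ≥ $14, revenue can cover variable cost; the firm operates.
P = MC gives -128 - 32Q + 6Q^2 = 0, with roots -8/3 and 8. Take the larger (rising MC): Q* = 8.
Check: AVC at Q = 8 is $46 ≤ P, so revenue covers variable cost.
Profit = P·Q − TC = 174·8 − 782 = $610.

Produce at Q = 8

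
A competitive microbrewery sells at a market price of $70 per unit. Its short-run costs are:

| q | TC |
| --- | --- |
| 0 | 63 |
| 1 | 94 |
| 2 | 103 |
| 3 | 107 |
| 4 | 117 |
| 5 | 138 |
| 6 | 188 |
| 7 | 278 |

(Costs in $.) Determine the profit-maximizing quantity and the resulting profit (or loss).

Tabulate TR − TC: q=0: -63; q=1: -24; q=2: 37; q=3: 103; q=4: 163; q=5: 212; q=6: 232; q=7: 212.
Profit is maximized at q = 6. AVC there is 125/6 = $20.83 ≤ P, so producing beats shutting down (which would give -$63).

q = 6; profit = $232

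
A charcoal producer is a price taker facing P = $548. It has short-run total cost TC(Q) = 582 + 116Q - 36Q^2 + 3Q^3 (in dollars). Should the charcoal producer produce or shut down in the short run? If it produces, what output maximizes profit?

Produce at Q = 12

From TC, MC = TC'(Q) = 116 - 72Q + 9Q^2 and AVC = VC/Q = 116 - 36Q + 3Q^2.
AVC is minimized where dAVC/dQ = -36 + 6Q = 0, at Q = 6; min AVC = 116 - 36·6 + 3·6^2 = $8.
Because $548 ≥ $8, revenue can cover variable cost; the firm operates.
P = MC gives -432 - 72Q + 9Q^2 = 0, with roots -4 and 12. Take the larger (rising MC): Q* = 12.
Check: AVC at Q = 12 is $116 ≤ P, so revenue covers variable cost.
Profit = P·Q − TC = 548·12 − 1974 = $4602.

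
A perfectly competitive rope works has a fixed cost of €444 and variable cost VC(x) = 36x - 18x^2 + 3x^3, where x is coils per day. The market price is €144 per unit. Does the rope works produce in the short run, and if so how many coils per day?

Produce at x = 6

Variable cost is VC = 36x - 18x^2 + 3x^3, so AVC = VC/x = 36 - 18x + 3x^2 and MC = dTC/dx = 36 - 36x + 9x^2.
AVC hits its minimum where MC = AVC, at x = 3, giving min AVC = 36 - 18·3 + 3·3^2 = €9.
Since P = €144 ≥ min AVC = €9, price covers variable cost and the firm should produce.
Set P = MC: 144 = 36 - 36x + 9x^2 → -108 - 36x + 9x^2 = 0. The roots are x = -2 and x = 6; the profit-maximizing output is on the rising part of MC, so x* = 6.
Check: AVC at x = 6 is €36 ≤ P, so revenue covers variable cost.
Profit = P·x − TC = 144·6 − 660 = €204.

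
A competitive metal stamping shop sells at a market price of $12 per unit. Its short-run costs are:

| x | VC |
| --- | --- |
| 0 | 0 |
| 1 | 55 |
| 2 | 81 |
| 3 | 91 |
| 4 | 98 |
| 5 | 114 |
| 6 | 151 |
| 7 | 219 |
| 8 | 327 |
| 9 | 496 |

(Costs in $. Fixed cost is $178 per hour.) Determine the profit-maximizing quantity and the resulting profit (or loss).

x = 0 (shut down); profit = -$178

Profit at each row (π = 12x − TC): x=0: -178; x=1: -221; x=2: -235; x=3: -233; x=4: -228; x=5: -232; x=6: -257; x=7: -313; x=8: -409; x=9: -566.
Profit is highest at x = 0. Equivalently, the lowest AVC in the table is 114/5 ≈ $22.80 at x = 5, and P = $12 falls below it — price never covers variable cost, so the firm shuts down and loses only its fixed cost.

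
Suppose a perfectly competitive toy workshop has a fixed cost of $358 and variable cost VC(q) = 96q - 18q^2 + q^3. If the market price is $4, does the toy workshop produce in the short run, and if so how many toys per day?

From TC, MC = TC'(q) = 96 - 36q + 3q^2 and AVC = VC/q = 96 - 18q + q^2.
AVC is minimized where dAVC/dq = -18 + 2q = 0, at q = 9; min AVC = 96 - 18·9 + 9^2 = $15.
P = $4 lies below min AVC = $15; no output level covers variable cost.
Best response: produce nothing and absorb the $358 fixed cost.

Shut down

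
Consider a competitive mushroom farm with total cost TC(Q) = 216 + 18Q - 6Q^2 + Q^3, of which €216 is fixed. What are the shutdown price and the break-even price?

AVC = 18 - 6Q + Q^2; minimized at Q = 3, giving min AVC = €9. That is the shutdown price.
ATC = 216/Q + 18 - 6Q + Q^2. Setting dATC/dQ = −216/Q^2 − 6 + 2Q = 0 gives Q = 6 (since 2·6^3 − 6·6^2 = 216).
min ATC = 216/6 + 18 − 6·6 + 6^2 = €54. That is the break-even price.
Between these two prices the firm operates at a loss; above €54 it earns a profit.

Shutdown price = €9; break-even price = €54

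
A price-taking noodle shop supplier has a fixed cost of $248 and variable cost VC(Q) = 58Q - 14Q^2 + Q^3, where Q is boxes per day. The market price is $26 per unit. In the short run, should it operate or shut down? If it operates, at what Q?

Variable cost is VC = 58Q - 14Q^2 + Q^3, so AVC = VC/Q = 58 - 14Q + Q^2 and MC = dTC/dQ = 58 - 28Q + 3Q^2.
The AVC parabola has its vertex at Q = 14/2 = 7, where AVC = 58 - 14·7 + 7^2 = $9.
P = $26 exceeds min AVC = $9, so the firm stays open.
Solving P = MC: 32 - 28Q + 3Q^2 = 0 ⇒ Q = 4/3 or 8. On the upward-sloping branch, Q* = 8.
Check: AVC at Q = 8 is $10 ≤ P, so revenue covers variable cost.
Profit = P·Q − TC = 26·8 − 328 = -$120, a loss, but smaller than the $248 fixed cost the firm would lose by shutting down.

Produce at Q = 8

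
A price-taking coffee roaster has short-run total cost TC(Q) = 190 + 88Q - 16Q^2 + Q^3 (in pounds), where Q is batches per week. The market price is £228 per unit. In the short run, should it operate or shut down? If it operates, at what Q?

Strip out fixed cost: VC = 88Q - 16Q^2 + Q^3. Then AVC = 88 - 16Q + Q^2 and MC = 88 - 32Q + 3Q^2.
AVC is minimized where dAVC/dQ = -16 + 2Q = 0, at Q = 8; min AVC = 88 - 16·8 + 8^2 = £24.
P = £228 exceeds min AVC = £24, so the firm stays open.
Solving P = MC: -140 - 32Q + 3Q^2 = 0 ⇒ Q = -10/3 or 14. On the upward-sloping branch, Q* = 14.
Check: AVC at Q = 14 is £60 ≤ P, so revenue covers variable cost.
Profit = P·Q − TC = 228·14 − 1030 = £2162.

Produce at Q = 14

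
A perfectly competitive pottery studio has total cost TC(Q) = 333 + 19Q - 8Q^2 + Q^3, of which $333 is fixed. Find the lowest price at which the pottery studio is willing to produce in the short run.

The shutdown price is the minimum of AVC. VC = 19Q - 8Q^2 + Q^3, so AVC = 19 - 8Q + Q^2.
dAVC/dQ = -8 + 2Q = 0 gives Q = 4. min AVC = 19 - 8·4 + 4^2 = 3.
For P < $3 the firm produces nothing.

$3 per unit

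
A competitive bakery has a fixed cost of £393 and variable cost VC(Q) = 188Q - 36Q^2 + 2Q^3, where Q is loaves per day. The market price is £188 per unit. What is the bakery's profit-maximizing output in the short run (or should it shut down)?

From TC, MC = TC'(Q) = 188 - 72Q + 6Q^2 and AVC = VC/Q = 188 - 36Q + 2Q^2.
The AVC parabola has its vertex at Q = 36/4 = 9, where AVC = 188 - 36·9 + 2·9^2 = £26.
Because £188 ≥ £26, revenue can cover variable cost; the firm operates.
Set P = MC: 188 = 188 - 72Q + 6Q^2 → -72Q + 6Q^2 = 0. The roots are Q = 0 and Q = 12; the profit-maximizing output is on the rising part of MC, so Q* = 12.
Check: AVC at Q = 12 is £44 ≤ P, so revenue covers variable cost.
Profit = P·Q − TC = 188·12 − 921 = £1335.

Produce at Q = 12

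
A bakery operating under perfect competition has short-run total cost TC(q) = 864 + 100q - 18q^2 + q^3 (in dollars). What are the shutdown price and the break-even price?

Shutdown price = $19; break-even price = $100

Shutdown price = min AVC. AVC = 100 - 18q + q^2, with vertex at q = 9 and minimum $19.
ATC = 864/q + 100 - 18q + q^2. Setting dATC/dq = −864/q^2 − 18 + 2q = 0 gives q = 12 (since 2·12^3 − 18·12^2 = 864).
min ATC = 864/12 + 100 − 18·12 + 12^2 = $100. That is the break-even price.
For $19 ≤ P < $100 the firm produces at a loss; below $19 it shuts down.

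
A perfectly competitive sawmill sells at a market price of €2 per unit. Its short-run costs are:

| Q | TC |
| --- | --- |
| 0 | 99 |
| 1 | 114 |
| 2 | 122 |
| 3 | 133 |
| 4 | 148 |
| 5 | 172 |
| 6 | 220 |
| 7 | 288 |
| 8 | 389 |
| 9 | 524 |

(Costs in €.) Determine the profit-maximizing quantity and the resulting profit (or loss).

Compute π = P·Q − TC at each output: Q=0: -99; Q=1: -112; Q=2: -118; Q=3: -127; Q=4: -140; Q=5: -162; Q=6: -208; Q=7: -274; Q=8: -373; Q=9: -506.
Profit is highest at Q = 0. Equivalently, the lowest AVC in the table is 34/3 ≈ €11.33 at Q = 3, and P = €2 falls below it — price never covers variable cost, so the firm shuts down and loses only its fixed cost.

Q = 0 (shut down); profit = -€99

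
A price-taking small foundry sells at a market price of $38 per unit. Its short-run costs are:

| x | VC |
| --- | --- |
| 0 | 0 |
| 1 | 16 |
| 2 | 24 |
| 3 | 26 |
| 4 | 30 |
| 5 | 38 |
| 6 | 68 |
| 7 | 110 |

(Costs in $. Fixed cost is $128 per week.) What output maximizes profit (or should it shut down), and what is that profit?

Compute π = P·x − TC at each output: x=0: -128; x=1: -106; x=2: -76; x=3: -40; x=4: -6; x=5: 24; x=6: 32; x=7: 28.
Profit is maximized at x = 6. AVC there is 68/6 = $11.33 ≤ P, so producing beats shutting down (which would give -$128).

x = 6; profit = $32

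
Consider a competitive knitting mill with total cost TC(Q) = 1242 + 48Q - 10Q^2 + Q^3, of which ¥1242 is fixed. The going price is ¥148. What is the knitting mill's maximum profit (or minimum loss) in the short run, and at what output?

Profit = -¥242 at Q = 10

AVC = 48 - 10Q + Q^2; min AVC = ¥23 at Q = 5. Since P = ¥148 ≥ min AVC, the firm produces.
With MC = 48 - 20Q + 3Q^2, P = MC on the upward-sloping part at Q* = 10.
TR = 148·10 = 1480. TC = 1242 + 480 = 1722. Profit = 1480 − 1722 = -¥242.
Shutting down would mean losing the fixed cost of ¥1242, so operating at a loss of ¥242 is better by ¥1000.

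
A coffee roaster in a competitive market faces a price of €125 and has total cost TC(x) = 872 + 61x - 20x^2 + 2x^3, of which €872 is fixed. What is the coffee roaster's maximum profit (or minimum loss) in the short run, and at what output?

Profit = -€104 at x = 8

AVC = 61 - 20x + 2x^2 has its minimum €11 at x = 5; price €125 clears that bar, so the firm operates.
MC = 61 - 40x + 6x^2. Setting P = MC and taking the root on the rising branch gives x* = 8.
TR = 125·8 = 1000. TC = 872 + 232 = 1104. Profit = 1000 − 1104 = -€104.
Shutting down would mean losing the fixed cost of €872, so operating at a loss of €104 is better by €768.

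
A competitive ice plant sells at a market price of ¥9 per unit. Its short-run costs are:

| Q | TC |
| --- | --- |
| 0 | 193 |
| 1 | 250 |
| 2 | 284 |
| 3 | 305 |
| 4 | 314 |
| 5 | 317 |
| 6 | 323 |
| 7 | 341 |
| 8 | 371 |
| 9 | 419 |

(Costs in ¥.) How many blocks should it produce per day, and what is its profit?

Q = 0 (shut down); profit = -¥193

Tabulate TR − TC: Q=0: -193; Q=1: -241; Q=2: -266; Q=3: -278; Q=4: -278; Q=5: -272; Q=6: -269; Q=7: -278; Q=8: -299; Q=9: -338.
Profit is highest at Q = 0. Equivalently, the lowest AVC in the table is 148/7 ≈ ¥21.14 at Q = 7, and P = ¥9 falls below it — price never covers variable cost, so the firm shuts down and loses only its fixed cost.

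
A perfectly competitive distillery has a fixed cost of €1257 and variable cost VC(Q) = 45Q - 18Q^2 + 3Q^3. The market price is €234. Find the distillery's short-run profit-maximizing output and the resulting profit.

Profit = -€81 at Q = 7

AVC = 45 - 18Q + 3Q^2 has its minimum €18 at Q = 3; price €234 clears that bar, so the firm operates.
With MC = 45 - 36Q + 9Q^2, P = MC on the upward-sloping part at Q* = 7.
TR = 234·7 = 1638. TC = 1257 + 462 = 1719. Profit = 1638 − 1719 = -€81.
By producing, the firm covers all variable cost plus €1176 of fixed cost; shutting down would lose the full €1257.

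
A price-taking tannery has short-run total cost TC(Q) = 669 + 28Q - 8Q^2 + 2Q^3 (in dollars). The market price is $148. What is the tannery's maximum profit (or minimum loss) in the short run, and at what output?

Profit = -$93 at Q = 6

AVC = 28 - 8Q + 2Q^2; min AVC = $20 at Q = 2. Since P = $148 ≥ min AVC, the firm produces.
MC = 28 - 16Q + 6Q^2. Setting P = MC and taking the root on the rising branch gives Q* = 6.
TR = 148·6 = 888. TC = 669 + 312 = 981. Profit = 888 − 981 = -$93.
That loss of $93 beats the $669 the firm would lose by shutting down; producing recovers $576 of fixed cost.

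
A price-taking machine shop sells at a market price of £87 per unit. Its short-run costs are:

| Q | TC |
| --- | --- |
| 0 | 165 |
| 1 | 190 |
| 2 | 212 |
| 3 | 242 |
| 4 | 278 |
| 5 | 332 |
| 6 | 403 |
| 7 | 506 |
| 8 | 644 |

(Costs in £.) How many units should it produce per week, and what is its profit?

Compute π = P·Q − TC at each output: Q=0: -165; Q=1: -103; Q=2: -38; Q=3: 19; Q=4: 70; Q=5: 103; Q=6: 119; Q=7: 103; Q=8: 52.
Profit is maximized at Q = 6. AVC there is 238/6 = £39.67 ≤ P, so producing beats shutting down (which would give -£165).

Q = 6; profit = £119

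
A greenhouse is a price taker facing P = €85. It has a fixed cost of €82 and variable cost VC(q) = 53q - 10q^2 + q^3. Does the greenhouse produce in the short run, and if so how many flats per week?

Variable cost is VC = 53q - 10q^2 + q^3, so AVC = VC/q = 53 - 10q + q^2 and MC = dTC/dq = 53 - 20q + 3q^2.
AVC hits its minimum where MC = AVC, at q = 5, giving min AVC = 53 - 10·5 + 5^2 = €28.
Since P = €85 ≥ min AVC = €28, price covers variable cost and the firm should produce.
Solving P = MC: -32 - 20q + 3q^2 = 0 ⇒ q = -4/3 or 8. On the upward-sloping branch, q* = 8.
Check: AVC at q = 8 is €37 ≤ P, so revenue covers variable cost.
Profit = P·q − TC = 85·8 − 378 = €302.

Produce at q = 8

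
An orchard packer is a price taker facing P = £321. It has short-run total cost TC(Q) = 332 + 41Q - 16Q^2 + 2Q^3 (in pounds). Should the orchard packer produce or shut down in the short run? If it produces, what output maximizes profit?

From TC, MC = TC'(Q) = 41 - 32Q + 6Q^2 and AVC = VC/Q = 41 - 16Q + 2Q^2.
AVC is minimized where dAVC/dQ = -16 + 4Q = 0, at Q = 4; min AVC = 41 - 16·4 + 2·4^2 = £9.
Since P = £321 ≥ min AVC = £9, price covers variable cost and the firm should produce.
Set P = MC: 321 = 41 - 32Q + 6Q^2 → -280 - 32Q + 6Q^2 = 0. The roots are Q = -14/3 and Q = 10; the profit-maximizing output is on the rising part of MC, so Q* = 10.
Check: AVC at Q = 10 is £81 ≤ P, so revenue covers variable cost.
Profit = P·Q − TC = 321·10 − 1142 = £2068.

Produce at Q = 10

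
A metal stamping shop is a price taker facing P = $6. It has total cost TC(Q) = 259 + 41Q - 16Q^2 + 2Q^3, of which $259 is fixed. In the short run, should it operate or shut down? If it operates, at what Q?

Shut down

Variable cost is VC = 41Q - 16Q^2 + 2Q^3, so AVC = VC/Q = 41 - 16Q + 2Q^2 and MC = dTC/dQ = 41 - 32Q + 6Q^2.
AVC hits its minimum where MC = AVC, at Q = 4, giving min AVC = 41 - 16·4 + 2·4^2 = $9.
P = $6 lies below min AVC = $9; no output level covers variable cost.
Best response: produce nothing and absorb the $259 fixed cost.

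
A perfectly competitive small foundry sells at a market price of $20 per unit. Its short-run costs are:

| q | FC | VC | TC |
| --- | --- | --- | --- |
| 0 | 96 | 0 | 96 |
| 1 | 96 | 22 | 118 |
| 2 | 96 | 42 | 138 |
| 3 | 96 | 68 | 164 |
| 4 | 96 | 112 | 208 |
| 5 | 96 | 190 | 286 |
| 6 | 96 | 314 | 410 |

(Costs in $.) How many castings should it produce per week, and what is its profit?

q = 0 (shut down); profit = -$96

Tabulate TR − TC: q=0: -96; q=1: -98; q=2: -98; q=3: -104; q=4: -128; q=5: -186; q=6: -290.
Profit is highest at q = 0. Equivalently, the lowest AVC in the table is 42/2 ≈ $21 at q = 2, and P = $20 falls below it — price never covers variable cost, so the firm shuts down and loses only its fixed cost.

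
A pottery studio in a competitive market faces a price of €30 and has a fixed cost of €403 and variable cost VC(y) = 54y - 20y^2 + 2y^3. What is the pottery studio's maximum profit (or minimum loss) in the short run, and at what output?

AVC = 54 - 20y + 2y^2 has its minimum €4 at y = 5; price €30 clears that bar, so the firm operates.
With MC = 54 - 40y + 6y^2, P = MC on the upward-sloping part at y* = 6.
TR = 30·6 = 180. TC = 403 + 36 = 439. Profit = 180 − 439 = -€259.
That loss of €259 beats the €403 the firm would lose by shutting down; producing recovers €144 of fixed cost.

Profit = -€259 at y = 6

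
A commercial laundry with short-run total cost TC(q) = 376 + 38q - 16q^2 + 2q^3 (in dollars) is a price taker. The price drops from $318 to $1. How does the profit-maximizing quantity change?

Output falls from 10 to 0 (the firm shuts down)

MC = 38 - 32q + 6q^2; the shutdown threshold is min AVC = $6 (at q = 4).
At P = $318 ≥ min AVC, set P = MC on the rising branch: q = 10.
At P = $1 < min AVC = $6, price no longer covers variable cost at any output, so the firm shuts down: q = 0.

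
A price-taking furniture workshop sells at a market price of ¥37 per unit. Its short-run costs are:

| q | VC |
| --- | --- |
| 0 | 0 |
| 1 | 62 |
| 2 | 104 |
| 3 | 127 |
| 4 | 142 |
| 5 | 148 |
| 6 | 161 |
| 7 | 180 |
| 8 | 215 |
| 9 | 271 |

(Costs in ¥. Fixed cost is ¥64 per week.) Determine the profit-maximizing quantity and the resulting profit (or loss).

q = 8; profit = ¥17

Profit at each row (π = 37q − TC): q=0: -64; q=1: -89; q=2: -94; q=3: -80; q=4: -58; q=5: -27; q=6: -3; q=7: 15; q=8: 17; q=9: -2.
Profit is maximized at q = 8. AVC there is 215/8 = ¥26.88 ≤ P, so producing beats shutting down (which would give -¥64).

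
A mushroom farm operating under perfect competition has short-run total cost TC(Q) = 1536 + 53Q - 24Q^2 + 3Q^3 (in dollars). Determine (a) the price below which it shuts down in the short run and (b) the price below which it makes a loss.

Shutdown price = $5; break-even price = $245

AVC = 53 - 24Q + 3Q^2; minimized at Q = 4, giving min AVC = $5. That is the shutdown price.
ATC = 1536/Q + 53 - 24Q + 3Q^2. Setting dATC/dQ = −1536/Q^2 − 24 + 6Q = 0 gives Q = 8 (since 6·8^3 − 24·8^2 = 1536).
min ATC = 1536/8 + 53 − 24·8 + 3·8^2 = $245. That is the break-even price.
For $5 ≤ P < $245 the firm produces at a loss; below $5 it shuts down.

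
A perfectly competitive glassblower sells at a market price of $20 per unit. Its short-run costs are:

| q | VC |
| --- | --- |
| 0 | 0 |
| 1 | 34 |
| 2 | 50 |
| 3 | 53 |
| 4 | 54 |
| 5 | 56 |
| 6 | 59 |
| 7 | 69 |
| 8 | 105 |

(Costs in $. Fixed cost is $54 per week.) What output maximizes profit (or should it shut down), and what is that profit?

Tabulate TR − TC: q=0: -54; q=1: -68; q=2: -64; q=3: -47; q=4: -28; q=5: -10; q=6: 7; q=7: 17; q=8: 1.
Profit is maximized at q = 7. AVC there is 69/7 = $9.86 ≤ P, so producing beats shutting down (which would give -$54).

q = 7; profit = $17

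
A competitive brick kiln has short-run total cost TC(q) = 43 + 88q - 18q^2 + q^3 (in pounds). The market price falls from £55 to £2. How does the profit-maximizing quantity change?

Output falls from 11 to 0 (the firm shuts down)

AVC = 88 - 18q + q^2, minimized at q = 9 where min AVC = £7. MC = 88 - 36q + 3q^2.
With P = £55 above the shutdown price, P = MC gives q = 11.
At P = £2 < min AVC = £7, price no longer covers variable cost at any output, so the firm shuts down: q = 0.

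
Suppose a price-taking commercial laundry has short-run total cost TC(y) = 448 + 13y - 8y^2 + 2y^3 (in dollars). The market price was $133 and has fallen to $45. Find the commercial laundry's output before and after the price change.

Output falls from 6 to 4

MC = 13 - 16y + 6y^2; the shutdown threshold is min AVC = $5 (at y = 2).
With P = $133 above the shutdown price, P = MC gives y = 6.
At P = $45 ≥ min AVC, set P = MC: y = 4. The firm stays open but cuts output.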